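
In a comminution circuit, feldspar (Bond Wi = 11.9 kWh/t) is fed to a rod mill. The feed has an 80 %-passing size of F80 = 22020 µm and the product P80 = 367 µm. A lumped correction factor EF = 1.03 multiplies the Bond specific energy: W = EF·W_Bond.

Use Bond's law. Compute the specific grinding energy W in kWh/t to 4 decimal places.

W = 10·Wi·(P80^(-½) − F80^(-½))
1/√367 = 0.052200;  1/√22020 = 0.006739
W = 10·11.9·(0.052200 − 0.006739) = 5.4098 kWh/t
Apply correction: 5.4098 × 1.03 = 5.5721 kWh/t

W = 5.5721 kWh/t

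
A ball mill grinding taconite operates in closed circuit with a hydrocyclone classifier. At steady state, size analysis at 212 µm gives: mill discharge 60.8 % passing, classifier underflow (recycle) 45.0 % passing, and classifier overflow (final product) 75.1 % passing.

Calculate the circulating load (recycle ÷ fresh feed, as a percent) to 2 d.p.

CL = 90.51 %

Mass balance on the −212 µm fraction:
(1+r)·d = r·u + o ⇒ r = (o−d)/(d−u)
r = (75.1 − 60.8)/(60.8 − 45.0) = 14.3/15.8 = 0.9051
CL = 100·r = 90.51 %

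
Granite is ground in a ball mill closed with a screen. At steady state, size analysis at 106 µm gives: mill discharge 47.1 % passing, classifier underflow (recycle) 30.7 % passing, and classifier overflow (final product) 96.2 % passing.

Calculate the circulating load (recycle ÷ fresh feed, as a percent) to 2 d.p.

CL = 299.39 %

Let r = R/F. Size balance at 106 µm:
(1+r)d = ru + o → r = (o−d)/(d−u)
r = (96.2 − 47.1)/(47.1 − 30.7) = 49.1/16.4 = 2.9939
CL = 100·r = 299.39 %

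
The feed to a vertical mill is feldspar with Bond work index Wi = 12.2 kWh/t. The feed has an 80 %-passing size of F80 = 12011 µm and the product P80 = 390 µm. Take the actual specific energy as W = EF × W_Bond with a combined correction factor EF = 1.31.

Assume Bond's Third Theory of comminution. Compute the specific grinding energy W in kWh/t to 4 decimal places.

W = 10 Wi (1/√P80 − 1/√F80)  [Bond]
1/√390 = 0.050637;  1/√12011 = 0.009125
W = 10·12.2·(0.050637 − 0.009125) = 5.0645 kWh/t
W_actual = 1.31 × 5.0645 = 6.6345 kWh/t

W = 6.6345 kWh/t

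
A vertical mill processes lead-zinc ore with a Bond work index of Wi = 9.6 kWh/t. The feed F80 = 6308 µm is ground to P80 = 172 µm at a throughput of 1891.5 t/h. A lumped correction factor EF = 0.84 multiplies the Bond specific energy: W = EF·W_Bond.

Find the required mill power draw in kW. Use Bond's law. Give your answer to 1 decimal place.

Bond: W = 10·Wi·(1/√P80 − 1/√F80)
W = 10·9.6·(1/√172 − 1/√6308) = 10·9.6·(0.063658) = 6.1112 kWh/t
With EF = 0.84: W = 6.1112·0.84 = 5.1334 kWh/t
Mill draw = 5.1334 × 1891.5 = 9709.9 kW

P = 9709.9 kW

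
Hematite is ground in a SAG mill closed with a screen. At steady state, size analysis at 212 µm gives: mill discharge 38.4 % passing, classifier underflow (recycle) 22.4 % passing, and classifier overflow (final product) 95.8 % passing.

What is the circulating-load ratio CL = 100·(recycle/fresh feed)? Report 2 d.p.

Two-product formula at 212 µm:
(1+r)d = ru + o → r = (o−d)/(d−u)
r = (95.8 − 38.4)/(38.4 − 22.4) = 57.4/16.0 = 3.5875
CL = 100·r = 358.75 %

CL = 358.75 %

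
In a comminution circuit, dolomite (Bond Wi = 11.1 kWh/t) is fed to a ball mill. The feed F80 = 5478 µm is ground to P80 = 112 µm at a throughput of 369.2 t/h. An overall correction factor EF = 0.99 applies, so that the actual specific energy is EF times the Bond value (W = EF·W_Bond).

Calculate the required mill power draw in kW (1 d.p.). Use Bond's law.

P = 3285.5 kW

Bond:  W = 10 Wi (1/√P − 1/√F)
W = 10·11.1·(1/√112 − 1/√5478) = 10·11.1·(0.080980) = 8.9888 kWh/t
Corrected W = EF·W_Bond = 0.99·8.9888 = 8.8989 kWh/t
Mill draw = 8.8989 × 369.2 = 3285.5 kW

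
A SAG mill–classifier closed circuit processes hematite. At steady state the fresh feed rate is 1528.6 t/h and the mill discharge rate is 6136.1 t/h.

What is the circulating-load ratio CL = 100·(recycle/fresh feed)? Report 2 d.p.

CL = 301.42 %

Steady state: M = F + R.
R = M − F = 6136.1 − 1528.6 = 4607.5 t/h
CL = 100·R/F = 100·4607.5/1528.6 = 301.42 %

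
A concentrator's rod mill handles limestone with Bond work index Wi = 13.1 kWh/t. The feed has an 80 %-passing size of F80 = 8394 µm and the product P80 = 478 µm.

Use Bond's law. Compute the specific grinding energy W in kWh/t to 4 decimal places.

W = 4.5620 kWh/t

W = 10 Wi / √P80 − 10 Wi / √F80
1/√478 = 0.045739;  1/√8394 = 0.010915
W = 10·13.1·(0.045739 − 0.010915) = 4.5620 kWh/t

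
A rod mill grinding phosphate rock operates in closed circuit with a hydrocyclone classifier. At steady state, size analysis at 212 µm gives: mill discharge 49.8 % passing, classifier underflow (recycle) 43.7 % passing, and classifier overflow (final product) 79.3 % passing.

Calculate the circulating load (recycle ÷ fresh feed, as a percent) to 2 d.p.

CL = 483.61 %

Balance %-passing 212 µm (r = R/F):
r = (o − d)/(d − u)
r = (79.3 − 49.8)/(49.8 − 43.7) = 29.5/6.1 = 4.8361
CL = 100·r = 483.61 %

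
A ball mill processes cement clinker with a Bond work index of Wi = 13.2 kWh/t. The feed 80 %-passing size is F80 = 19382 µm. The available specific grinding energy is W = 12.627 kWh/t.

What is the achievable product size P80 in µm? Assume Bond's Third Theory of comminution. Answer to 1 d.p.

P80 = 94.5 µm

W = 10 Wi (P80^-0.5 − F80^-0.5)
P80^-0.5 = F80^-0.5 + W/(10 Wi)
  = 12.6270/(10·13.2) + 1/√19382 = 0.095659 + 0.007183 = 0.102842
P80 = (1/0.102842)² = 9.7237² = 94.55 µm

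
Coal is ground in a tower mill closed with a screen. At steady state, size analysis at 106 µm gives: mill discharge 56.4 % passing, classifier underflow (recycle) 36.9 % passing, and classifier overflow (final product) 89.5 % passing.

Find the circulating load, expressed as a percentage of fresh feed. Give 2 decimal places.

CL = 169.74 %

Classifier node, passing 106 µm:
r = (o − d)/(d − u)
r = (89.5 − 56.4)/(56.4 − 36.9) = 33.1/19.5 = 1.6974
CL = 100·r = 169.74 %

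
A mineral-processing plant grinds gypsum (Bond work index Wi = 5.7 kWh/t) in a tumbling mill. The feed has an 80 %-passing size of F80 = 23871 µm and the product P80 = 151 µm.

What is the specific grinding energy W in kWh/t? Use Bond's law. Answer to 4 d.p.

W_Bond = 10·Wi·(1/√P₈₀ − 1/√F₈₀)
1/√151 = 0.081379;  1/√23871 = 0.006472
W = 10·5.7·(0.081379 − 0.006472) = 4.2697 kWh/t

W = 4.2697 kWh/t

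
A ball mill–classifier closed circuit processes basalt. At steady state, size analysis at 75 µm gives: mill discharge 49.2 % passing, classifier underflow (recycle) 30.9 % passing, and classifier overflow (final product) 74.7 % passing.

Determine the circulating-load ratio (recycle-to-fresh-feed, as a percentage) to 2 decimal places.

Two-product formula at 75 µm:
r = (o − d)/(d − u)
r = (74.7 − 49.2)/(49.2 − 30.9) = 25.5/18.3 = 1.3934
CL = 100·r = 139.34 %

CL = 139.34 %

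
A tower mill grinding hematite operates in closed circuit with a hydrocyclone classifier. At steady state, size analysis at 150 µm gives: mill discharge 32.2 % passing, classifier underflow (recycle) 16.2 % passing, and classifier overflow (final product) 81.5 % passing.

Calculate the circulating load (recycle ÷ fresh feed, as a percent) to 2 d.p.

CL = 308.12 %

Balance %-passing 150 µm (r = R/F):
Fd + Rd = Ru + Fo ⇒ R/F = (o−d)/(d−u)
r = (81.5 − 32.2)/(32.2 − 16.2) = 49.3/16.0 = 3.0812
CL = 100·r = 308.12 %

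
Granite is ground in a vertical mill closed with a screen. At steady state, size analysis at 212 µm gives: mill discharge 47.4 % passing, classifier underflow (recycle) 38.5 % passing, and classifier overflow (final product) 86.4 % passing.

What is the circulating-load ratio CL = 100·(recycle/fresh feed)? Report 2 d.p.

Mass balance on the −212 µm fraction:
r = (o − d)/(d − u)
r = (86.4 − 47.4)/(47.4 − 38.5) = 39.0/8.9 = 4.3820
CL = 100·r = 438.20 %

CL = 438.20 %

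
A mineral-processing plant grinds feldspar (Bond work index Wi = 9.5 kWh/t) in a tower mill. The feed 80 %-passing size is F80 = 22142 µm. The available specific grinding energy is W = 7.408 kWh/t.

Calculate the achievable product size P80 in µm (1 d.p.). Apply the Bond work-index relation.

P80 = 139.4 µm

W = 10·Wi·(P80^(-½) − F80^(-½))
⇒ 1/√P80 = W/(10·Wi) + 1/√F80
  = 7.4080/(10·9.5) + 1/√22142 = 0.077979 + 0.006720 = 0.084699
P80 = (1/0.084699)² = 11.8065² = 139.39 µm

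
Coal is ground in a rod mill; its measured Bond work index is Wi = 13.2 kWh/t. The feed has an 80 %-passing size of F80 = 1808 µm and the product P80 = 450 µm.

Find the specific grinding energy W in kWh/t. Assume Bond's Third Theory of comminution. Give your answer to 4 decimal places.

W = 3.1182 kWh/t

Bond: W = 10·Wi·(1/√P80 − 1/√F80)
1/√450 = 0.047140;  1/√1808 = 0.023518
W = 10·13.2·(0.047140 − 0.023518) = 3.1182 kWh/t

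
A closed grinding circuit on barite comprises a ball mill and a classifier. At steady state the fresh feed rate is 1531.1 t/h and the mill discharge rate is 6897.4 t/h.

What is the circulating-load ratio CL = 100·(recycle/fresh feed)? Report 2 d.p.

M = F + R at steady state, so:
R = M − F = 6897.4 − 1531.1 = 5366.3 t/h
CL = 100·R/F = 100·5366.3/1531.1 = 350.49 %

CL = 350.49 %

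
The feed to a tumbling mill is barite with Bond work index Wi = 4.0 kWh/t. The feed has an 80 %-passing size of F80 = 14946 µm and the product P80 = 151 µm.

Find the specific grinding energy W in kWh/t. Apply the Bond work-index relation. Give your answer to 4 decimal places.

W = 2.9280 kWh/t

Bond:  W = 10 Wi (1/√P − 1/√F)
1/√151 = 0.081379;  1/√14946 = 0.008180
W = 10·4.0·(0.081379 − 0.008180) = 2.9280 kWh/t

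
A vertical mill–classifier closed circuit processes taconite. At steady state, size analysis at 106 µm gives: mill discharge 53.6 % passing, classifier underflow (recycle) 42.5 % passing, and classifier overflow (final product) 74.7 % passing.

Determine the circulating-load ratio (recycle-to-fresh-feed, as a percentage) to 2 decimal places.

Balance %-passing 106 µm (r = R/F):
r = (o − d)/(d − u)
r = (74.7 − 53.6)/(53.6 − 42.5) = 21.1/11.1 = 1.9009
CL = 100·r = 190.09 %

CL = 190.09 %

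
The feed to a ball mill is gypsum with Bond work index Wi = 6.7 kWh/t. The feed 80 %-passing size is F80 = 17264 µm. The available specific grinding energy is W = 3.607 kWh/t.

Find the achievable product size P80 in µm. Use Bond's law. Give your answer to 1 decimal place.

P80 = 264.9 µm

W_Bond = 10·Wi·(1/√P₈₀ − 1/√F₈₀)
⇒ 1/√P80 = W/(10 Wi) + 1/√F80
  = 3.6070/(10·6.7) + 1/√17264 = 0.053836 + 0.007611 = 0.061447
P80 = (1/0.061447)² = 16.2743² = 264.85 µm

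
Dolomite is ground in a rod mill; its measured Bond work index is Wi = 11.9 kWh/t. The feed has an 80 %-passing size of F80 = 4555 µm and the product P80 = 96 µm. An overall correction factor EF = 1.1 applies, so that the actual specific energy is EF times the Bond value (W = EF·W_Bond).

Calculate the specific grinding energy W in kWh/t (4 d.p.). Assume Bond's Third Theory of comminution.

W_Bond = 10·Wi·(1/√P₈₀ − 1/√F₈₀)
1/√96 = 0.102062;  1/√4555 = 0.014817
W = 10·11.9·(0.102062 − 0.014817) = 10.3822 kWh/t
Corrected W = EF·W_Bond = 1.1·10.3822 = 11.4204 kWh/t

W = 11.4204 kWh/t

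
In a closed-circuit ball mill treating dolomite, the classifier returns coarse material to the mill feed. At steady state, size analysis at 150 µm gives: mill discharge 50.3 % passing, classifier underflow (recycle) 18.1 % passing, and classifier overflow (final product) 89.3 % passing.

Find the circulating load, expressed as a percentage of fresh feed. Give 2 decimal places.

Let r = R/F. Size balance at 150 µm:
d + r·d = r·u + o → r(d−u) = o−d
r = (89.3 − 50.3)/(50.3 − 18.1) = 39.0/32.2 = 1.2112
CL = 100·r = 121.12 %

CL = 121.12 %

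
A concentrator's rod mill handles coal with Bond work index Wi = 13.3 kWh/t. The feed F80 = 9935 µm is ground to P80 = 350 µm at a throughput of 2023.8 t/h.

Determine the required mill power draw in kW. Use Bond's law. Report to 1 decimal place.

P = 11687.1 kW

W = 10 Wi (1/√P80 − 1/√F80)  [Bond]
W = 10·13.3·(1/√350 − 1/√9935) = 10·13.3·(0.043420) = 5.7748 kWh/t
P = W·T = 5.7748·2023.8 = 11687.1 kW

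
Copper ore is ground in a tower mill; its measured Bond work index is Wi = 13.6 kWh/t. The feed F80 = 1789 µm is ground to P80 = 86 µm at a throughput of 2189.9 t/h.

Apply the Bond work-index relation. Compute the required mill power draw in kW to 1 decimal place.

W = 10 Wi (1/√P80 − 1/√F80)  [Bond]
W = 10·13.6·(1/√86 − 1/√1789) = 10·13.6·(0.084190) = 11.4499 kWh/t
Mill draw = 11.4499 × 2189.9 = 25074.1 kW

P = 25074.1 kW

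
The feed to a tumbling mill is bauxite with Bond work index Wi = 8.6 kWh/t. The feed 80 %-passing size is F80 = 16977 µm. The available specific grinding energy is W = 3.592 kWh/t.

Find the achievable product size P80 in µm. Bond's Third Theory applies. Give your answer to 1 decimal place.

W = 10·Wi·[P80^(−½) − F80^(−½)]
P80^(−½) = W/(10 Wi) + F80^(−½)
  = 3.5920/(10·8.6) + 1/√16977 = 0.041767 + 0.007675 = 0.049442
P80 = (1/0.049442)² = 20.2256² = 409.07 µm

P80 = 409.1 µm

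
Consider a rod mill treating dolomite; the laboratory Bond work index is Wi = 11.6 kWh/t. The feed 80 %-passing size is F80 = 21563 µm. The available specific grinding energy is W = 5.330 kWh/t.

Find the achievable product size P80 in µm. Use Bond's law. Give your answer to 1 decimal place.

P80 = 359.3 µm

W_Bond = 10·Wi·(1/√P₈₀ − 1/√F₈₀)
⇒ 1/√P80 = W/(10 Wi) + 1/√F80
  = 5.3300/(10·11.6) + 1/√21563 = 0.045948 + 0.006810 = 0.052758
P80 = (1/0.052758)² = 18.9544² = 359.27 µm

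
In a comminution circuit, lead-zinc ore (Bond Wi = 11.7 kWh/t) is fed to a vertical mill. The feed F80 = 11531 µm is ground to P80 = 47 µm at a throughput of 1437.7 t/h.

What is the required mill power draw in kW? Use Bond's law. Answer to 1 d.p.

P = 22969.6 kW

W = 10·Wi·(P80^(-½) − F80^(-½))
W = 10·11.7·(1/√47 − 1/√11531) = 10·11.7·(0.136552) = 15.9766 kWh/t
P_mill = W·ṁ = 15.9766·1437.7 = 22969.6 kW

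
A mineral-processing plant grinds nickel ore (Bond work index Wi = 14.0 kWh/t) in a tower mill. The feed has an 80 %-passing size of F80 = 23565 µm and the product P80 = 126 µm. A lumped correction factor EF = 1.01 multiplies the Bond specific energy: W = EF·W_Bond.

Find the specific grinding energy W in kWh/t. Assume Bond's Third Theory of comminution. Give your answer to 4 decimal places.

W = 10 Wi (P80^-0.5 − F80^-0.5)
1/√126 = 0.089087;  1/√23565 = 0.006514
W = 10·14.0·(0.089087 − 0.006514) = 11.5602 kWh/t
With EF = 1.01: W = 11.5602·1.01 = 11.6758 kWh/t

W = 11.6758 kWh/t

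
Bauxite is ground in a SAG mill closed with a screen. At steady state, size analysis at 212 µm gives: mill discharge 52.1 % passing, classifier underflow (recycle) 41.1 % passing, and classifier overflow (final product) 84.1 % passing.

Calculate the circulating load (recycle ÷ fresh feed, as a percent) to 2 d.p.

Two-product formula at 212 µm:
d + r·d = r·u + o → r(d−u) = o−d
r = (84.1 − 52.1)/(52.1 − 41.1) = 32.0/11.0 = 2.9091
CL = 100·r = 290.91 %

CL = 290.91 %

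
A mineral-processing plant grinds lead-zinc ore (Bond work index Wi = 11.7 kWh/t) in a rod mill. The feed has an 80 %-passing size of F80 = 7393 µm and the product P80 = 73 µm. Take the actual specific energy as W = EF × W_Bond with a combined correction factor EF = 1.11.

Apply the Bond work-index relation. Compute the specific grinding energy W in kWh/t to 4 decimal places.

W = 10 Wi (P80^-0.5 − F80^-0.5)
1/√73 = 0.117041;  1/√7393 = 0.011630
W = 10·11.7·(0.117041 − 0.011630) = 12.3331 kWh/t
Apply correction: 12.3331 × 1.11 = 13.6897 kWh/t

W = 13.6897 kWh/t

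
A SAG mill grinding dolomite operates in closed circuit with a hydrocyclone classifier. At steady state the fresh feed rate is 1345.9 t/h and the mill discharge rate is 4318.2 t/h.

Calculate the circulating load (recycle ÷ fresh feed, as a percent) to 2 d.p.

CL = 220.84 %

M = F + R at steady state, so:
R = M − F = 4318.2 − 1345.9 = 2972.3 t/h
CL = 100·R/F = 100·2972.3/1345.9 = 220.84 %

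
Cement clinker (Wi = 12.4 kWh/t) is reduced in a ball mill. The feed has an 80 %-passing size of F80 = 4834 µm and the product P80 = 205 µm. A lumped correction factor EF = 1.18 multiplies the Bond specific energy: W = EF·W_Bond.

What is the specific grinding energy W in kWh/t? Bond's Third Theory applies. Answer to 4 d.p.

W_Bond = 10·Wi·(1/√P₈₀ − 1/√F₈₀)
1/√205 = 0.069843;  1/√4834 = 0.014383
W = 10·12.4·(0.069843 − 0.014383) = 6.8771 kWh/t
Apply correction: 6.8771 × 1.18 = 8.1149 kWh/t

W = 8.1149 kWh/t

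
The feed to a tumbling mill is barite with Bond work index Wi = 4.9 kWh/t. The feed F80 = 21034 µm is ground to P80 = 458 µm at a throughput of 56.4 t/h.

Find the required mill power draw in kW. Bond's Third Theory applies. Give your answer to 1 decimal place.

P = 110.1 kW

W = 10 Wi (P80^-0.5 − F80^-0.5)
W = 10·4.9·(1/√458 − 1/√21034) = 10·4.9·(0.039832) = 1.9518 kWh/t
P_mill = W·ṁ = 1.9518·56.4 = 110.1 kW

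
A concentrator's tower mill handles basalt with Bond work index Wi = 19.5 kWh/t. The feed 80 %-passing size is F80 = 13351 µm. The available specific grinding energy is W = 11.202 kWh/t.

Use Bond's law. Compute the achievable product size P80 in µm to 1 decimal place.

P80 = 228.9 µm

W = 10 Wi (P80^-0.5 − F80^-0.5)
P80^-0.5 = F80^-0.5 + W/(10 Wi)
  = 11.2020/(10·19.5) + 1/√13351 = 0.057446 + 0.008655 = 0.066101
P80 = (1/0.066101)² = 15.1284² = 228.87 µm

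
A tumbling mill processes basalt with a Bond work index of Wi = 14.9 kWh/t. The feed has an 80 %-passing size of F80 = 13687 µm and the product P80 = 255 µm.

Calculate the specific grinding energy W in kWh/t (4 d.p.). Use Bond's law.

W = 10 Wi (1/√P80 − 1/√F80)  [Bond]
1/√255 = 0.062622;  1/√13687 = 0.008548
W = 10·14.9·(0.062622 − 0.008548) = 8.0571 kWh/t

W = 8.0571 kWh/t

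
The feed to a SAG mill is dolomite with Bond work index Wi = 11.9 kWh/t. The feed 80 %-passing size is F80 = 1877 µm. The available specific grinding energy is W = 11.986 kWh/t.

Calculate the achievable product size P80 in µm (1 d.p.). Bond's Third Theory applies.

W = 10 Wi (P80^-0.5 − F80^-0.5)
P80^(−½) = W/(10 Wi) + F80^(−½)
  = 11.9860/(10·11.9) + 1/√1877 = 0.100723 + 0.023082 = 0.123804
P80 = (1/0.123804)² = 8.0773² = 65.24 µm

P80 = 65.2 µm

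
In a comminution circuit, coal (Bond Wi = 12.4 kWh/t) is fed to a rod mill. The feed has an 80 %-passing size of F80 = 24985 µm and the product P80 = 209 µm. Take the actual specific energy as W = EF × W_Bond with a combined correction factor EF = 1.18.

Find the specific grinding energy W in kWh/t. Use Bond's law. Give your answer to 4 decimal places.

W = 10·Wi·(P80^(-½) − F80^(-½))
1/√209 = 0.069171;  1/√24985 = 0.006326
W = 10·12.4·(0.069171 − 0.006326) = 7.7928 kWh/t
Apply correction: 7.7928 × 1.18 = 9.1955 kWh/t

W = 9.1955 kWh/t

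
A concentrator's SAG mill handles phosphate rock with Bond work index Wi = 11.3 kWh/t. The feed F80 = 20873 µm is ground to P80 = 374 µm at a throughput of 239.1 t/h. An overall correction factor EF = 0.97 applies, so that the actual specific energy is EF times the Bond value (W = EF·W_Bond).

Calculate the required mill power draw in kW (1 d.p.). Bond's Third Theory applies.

P = 1173.8 kW

W = 10 Wi (1/√P80 − 1/√F80)  [Bond]
W = 10·11.3·(1/√374 − 1/√20873) = 10·11.3·(0.044787) = 5.0609 kWh/t
W_actual = 0.97 × 5.0609 = 4.9091 kWh/t
P = W·T = 4.9091·239.1 = 1173.8 kW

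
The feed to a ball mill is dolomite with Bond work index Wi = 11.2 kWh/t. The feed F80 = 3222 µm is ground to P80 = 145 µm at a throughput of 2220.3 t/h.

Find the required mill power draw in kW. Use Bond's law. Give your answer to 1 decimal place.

W_Bond = 10·Wi·(1/√P₈₀ − 1/√F₈₀)
W = 10·11.2·(1/√145 − 1/√3222) = 10·11.2·(0.065428) = 7.3280 kWh/t
P_mill = W·ṁ = 7.3280·2220.3 = 16270.3 kW

P = 16270.3 kW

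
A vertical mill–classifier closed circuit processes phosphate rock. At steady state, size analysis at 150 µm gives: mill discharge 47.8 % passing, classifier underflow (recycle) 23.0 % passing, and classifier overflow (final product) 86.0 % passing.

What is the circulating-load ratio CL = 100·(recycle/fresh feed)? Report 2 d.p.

Let r = R/F. Size balance at 150 µm:
(1+r)d = ru + o → r = (o−d)/(d−u)
r = (86.0 − 47.8)/(47.8 − 23.0) = 38.2/24.8 = 1.5403
CL = 100·r = 154.03 %

CL = 154.03 %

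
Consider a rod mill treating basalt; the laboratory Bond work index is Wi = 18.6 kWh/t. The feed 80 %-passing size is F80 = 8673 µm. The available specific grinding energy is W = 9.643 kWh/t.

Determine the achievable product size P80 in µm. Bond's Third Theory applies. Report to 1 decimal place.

P80 = 255.3 µm

Bond:  W = 10 Wi (1/√P − 1/√F)
P80^-0.5 = F80^-0.5 + W/(10 Wi)
  = 9.6430/(10·18.6) + 1/√8673 = 0.051844 + 0.010738 = 0.062582
P80 = (1/0.062582)² = 15.9791² = 255.33 µm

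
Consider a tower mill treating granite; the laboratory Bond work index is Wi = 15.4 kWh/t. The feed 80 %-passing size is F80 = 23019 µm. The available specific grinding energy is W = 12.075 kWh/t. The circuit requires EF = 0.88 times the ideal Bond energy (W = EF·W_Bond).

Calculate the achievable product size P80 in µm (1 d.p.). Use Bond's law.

P80 = 109.2 µm

W = 10·Wi·[P80^(−½) − F80^(−½)]
W_Bond = W / EF = 12.075 / 0.88 = 13.7216 kWh/t
P80^(−½) = W_Bond/(10 Wi) + F80^(−½)
  = 13.7216/(10·15.4) + 1/√23019 = 0.089101 + 0.006591 = 0.095692
P80 = (1/0.095692)² = 10.4502² = 109.21 µm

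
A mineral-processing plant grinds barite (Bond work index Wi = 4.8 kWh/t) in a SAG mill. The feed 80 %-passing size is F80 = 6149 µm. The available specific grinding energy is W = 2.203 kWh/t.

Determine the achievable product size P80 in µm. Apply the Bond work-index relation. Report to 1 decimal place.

P80 = 290.7 µm

W = 10·Wi·(P80^(-½) − F80^(-½))
⇒ 1/√P80 = W/(10·Wi) + 1/√F80
  = 2.2030/(10·4.8) + 1/√6149 = 0.045896 + 0.012753 = 0.058648
P80 = (1/0.058648)² = 17.0508² = 290.73 µm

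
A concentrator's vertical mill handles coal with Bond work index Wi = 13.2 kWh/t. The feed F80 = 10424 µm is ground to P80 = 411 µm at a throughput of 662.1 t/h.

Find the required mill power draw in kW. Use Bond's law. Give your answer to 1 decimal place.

W = 10 Wi (P80^-0.5 − F80^-0.5)
W = 10·13.2·(1/√411 − 1/√10424) = 10·13.2·(0.039532) = 5.2182 kWh/t
P_mill = W·ṁ = 5.2182·662.1 = 3455.0 kW

P = 3455.0 kW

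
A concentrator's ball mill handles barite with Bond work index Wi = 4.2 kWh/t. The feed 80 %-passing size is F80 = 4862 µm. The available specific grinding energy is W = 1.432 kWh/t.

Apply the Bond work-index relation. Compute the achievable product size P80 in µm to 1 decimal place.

P80 = 426.2 µm

W = 10 Wi / √P80 − 10 Wi / √F80
⇒ 1/√P80 = W/(10 Wi) + 1/√F80
  = 1.4320/(10·4.2) + 1/√4862 = 0.034095 + 0.014341 = 0.048437
P80 = (1/0.048437)² = 20.6455² = 426.24 µm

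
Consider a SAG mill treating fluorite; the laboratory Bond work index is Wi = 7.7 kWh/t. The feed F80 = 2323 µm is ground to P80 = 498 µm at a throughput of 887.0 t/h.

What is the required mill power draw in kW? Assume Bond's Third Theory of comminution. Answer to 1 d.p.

P = 1643.5 kW

Bond: W = 10·Wi·(1/√P80 − 1/√F80)
W = 10·7.7·(1/√498 − 1/√2323) = 10·7.7·(0.024063) = 1.8529 kWh/t
P = W·T = 1.8529·887.0 = 1643.5 kW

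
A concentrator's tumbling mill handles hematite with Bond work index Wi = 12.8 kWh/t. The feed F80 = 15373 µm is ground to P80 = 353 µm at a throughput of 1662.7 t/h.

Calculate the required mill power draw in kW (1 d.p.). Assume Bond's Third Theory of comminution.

P = 9611.1 kW

W_Bond = 10·Wi·(1/√P₈₀ − 1/√F₈₀)
W = 10·12.8·(1/√353 − 1/√15373) = 10·12.8·(0.045159) = 5.7804 kWh/t
P_mill = W·ṁ = 5.7804·1662.7 = 9611.1 kW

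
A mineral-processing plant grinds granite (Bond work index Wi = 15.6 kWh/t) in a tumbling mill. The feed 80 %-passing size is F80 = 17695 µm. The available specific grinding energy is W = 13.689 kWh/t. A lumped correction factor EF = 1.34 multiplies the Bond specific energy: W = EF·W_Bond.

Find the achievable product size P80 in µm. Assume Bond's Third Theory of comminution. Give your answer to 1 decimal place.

W = 10 Wi (P80^-0.5 − F80^-0.5)
W_Bond = W / EF = 13.689 / 1.34 = 10.2157 kWh/t
P80^(−½) = W_Bond/(10 Wi) + F80^(−½)
  = 10.2157/(10·15.6) + 1/√17695 = 0.065485 + 0.007518 = 0.073003
P80 = (1/0.073003)² = 13.6981² = 187.64 µm

P80 = 187.6 µm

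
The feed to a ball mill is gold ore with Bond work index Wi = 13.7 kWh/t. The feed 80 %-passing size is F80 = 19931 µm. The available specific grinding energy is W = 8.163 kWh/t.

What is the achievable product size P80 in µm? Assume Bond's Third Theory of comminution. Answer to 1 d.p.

P80 = 225.0 µm

W = 10·Wi·[P80^(−½) − F80^(−½)]
P80^(−½) = W/(10 Wi) + F80^(−½)
  = 8.1630/(10·13.7) + 1/√19931 = 0.059584 + 0.007083 = 0.066667
P80 = (1/0.066667)² = 14.9999² = 225.00 µm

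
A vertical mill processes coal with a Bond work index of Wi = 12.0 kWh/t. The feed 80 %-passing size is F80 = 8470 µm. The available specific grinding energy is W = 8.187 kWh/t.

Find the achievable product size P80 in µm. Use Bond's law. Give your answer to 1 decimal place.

W = 10 Wi (P80^-0.5 − F80^-0.5)
⇒ 1/√P80 = W/(10·Wi) + 1/√F80
  = 8.1870/(10·12.0) + 1/√8470 = 0.068225 + 0.010866 = 0.079091
P80 = (1/0.079091)² = 12.6437² = 159.86 µm

P80 = 159.9 µm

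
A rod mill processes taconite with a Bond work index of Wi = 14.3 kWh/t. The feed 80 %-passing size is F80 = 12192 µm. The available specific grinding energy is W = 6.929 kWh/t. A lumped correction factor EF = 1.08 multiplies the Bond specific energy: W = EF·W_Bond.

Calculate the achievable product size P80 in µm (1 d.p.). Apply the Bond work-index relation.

P80 = 343.9 µm

W_Bond = 10·Wi·(1/√P₈₀ − 1/√F₈₀)
W_Bond = W / EF = 6.929 / 1.08 = 6.4157 kWh/t
P80^-0.5 = F80^-0.5 + W_Bond/(10 Wi)
  = 6.4157/(10·14.3) + 1/√12192 = 0.044865 + 0.009057 = 0.053922
P80 = (1/0.053922)² = 18.5454² = 343.93 µm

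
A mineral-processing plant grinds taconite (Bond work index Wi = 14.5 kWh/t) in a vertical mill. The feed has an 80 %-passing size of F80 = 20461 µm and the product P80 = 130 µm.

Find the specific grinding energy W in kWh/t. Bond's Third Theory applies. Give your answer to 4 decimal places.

W = 10·Wi·[P80^(−½) − F80^(−½)]
1/√130 = 0.087706;  1/√20461 = 0.006991
W = 10·14.5·(0.087706 − 0.006991) = 11.7037 kWh/t

W = 11.7037 kWh/t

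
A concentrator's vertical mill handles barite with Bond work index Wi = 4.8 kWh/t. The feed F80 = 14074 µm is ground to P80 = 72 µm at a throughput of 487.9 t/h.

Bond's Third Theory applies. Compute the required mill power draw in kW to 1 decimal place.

P = 2562.6 kW

W = 10·Wi·[P80^(−½) − F80^(−½)]
W = 10·4.8·(1/√72 − 1/√14074) = 10·4.8·(0.109422) = 5.2522 kWh/t
P = W·T = 5.2522·487.9 = 2562.6 kW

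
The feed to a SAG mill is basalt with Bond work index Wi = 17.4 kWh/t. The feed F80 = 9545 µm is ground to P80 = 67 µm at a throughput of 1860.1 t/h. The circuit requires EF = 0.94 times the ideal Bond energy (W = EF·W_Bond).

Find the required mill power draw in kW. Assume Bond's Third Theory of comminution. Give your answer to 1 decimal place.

P = 34054.5 kW

Bond: W = 10·Wi·(1/√P80 − 1/√F80)
W = 10·17.4·(1/√67 − 1/√9545) = 10·17.4·(0.111934) = 19.4765 kWh/t
With EF = 0.94: W = 19.4765·0.94 = 18.3079 kWh/t
Mill draw = 18.3079 × 1860.1 = 34054.5 kW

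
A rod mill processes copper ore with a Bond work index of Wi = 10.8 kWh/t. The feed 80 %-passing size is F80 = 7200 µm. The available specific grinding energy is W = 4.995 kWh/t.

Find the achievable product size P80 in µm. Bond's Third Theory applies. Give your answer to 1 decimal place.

P80 = 296.9 µm

W = 10 Wi / √P80 − 10 Wi / √F80
⇒ 1/√P80 = W/(10·Wi) + 1/√F80
  = 4.9950/(10·10.8) + 1/√7200 = 0.046250 + 0.011785 = 0.058035
P80 = (1/0.058035)² = 17.2309² = 296.91 µm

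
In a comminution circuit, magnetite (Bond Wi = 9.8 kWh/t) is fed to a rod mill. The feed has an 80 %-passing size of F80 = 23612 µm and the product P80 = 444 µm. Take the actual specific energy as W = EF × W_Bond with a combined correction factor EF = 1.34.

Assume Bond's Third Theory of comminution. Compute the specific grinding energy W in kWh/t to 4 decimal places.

W = 5.3776 kWh/t

W = 10 Wi (P80^-0.5 − F80^-0.5)
1/√444 = 0.047458;  1/√23612 = 0.006508
W = 10·9.8·(0.047458 − 0.006508) = 4.0131 kWh/t
Corrected W = EF·W_Bond = 1.34·4.0131 = 5.3776 kWh/t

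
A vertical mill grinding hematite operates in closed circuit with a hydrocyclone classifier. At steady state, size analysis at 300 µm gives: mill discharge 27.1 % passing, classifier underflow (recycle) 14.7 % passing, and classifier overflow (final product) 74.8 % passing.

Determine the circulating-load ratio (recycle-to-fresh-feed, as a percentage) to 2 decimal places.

Classifier node, passing 300 µm:
r = (o − d)/(d − u)
r = (74.8 − 27.1)/(27.1 − 14.7) = 47.7/12.4 = 3.8468
CL = 100·r = 384.68 %

CL = 384.68 %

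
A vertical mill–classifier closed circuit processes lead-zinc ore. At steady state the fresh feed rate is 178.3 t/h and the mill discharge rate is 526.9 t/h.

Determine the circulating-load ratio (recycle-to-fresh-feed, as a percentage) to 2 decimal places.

Mill node: discharge = fresh + recycle.
R = M − F = 526.9 − 178.3 = 348.6 t/h
CL = 100·R/F = 100·348.6/178.3 = 195.51 %

CL = 195.51 %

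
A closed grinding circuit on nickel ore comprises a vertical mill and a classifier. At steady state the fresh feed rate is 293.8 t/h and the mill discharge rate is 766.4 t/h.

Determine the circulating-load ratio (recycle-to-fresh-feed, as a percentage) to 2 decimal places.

CL = 160.86 %

M = F + R at steady state, so:
R = M − F = 766.4 − 293.8 = 472.6 t/h
CL = 100·R/F = 100·472.6/293.8 = 160.86 %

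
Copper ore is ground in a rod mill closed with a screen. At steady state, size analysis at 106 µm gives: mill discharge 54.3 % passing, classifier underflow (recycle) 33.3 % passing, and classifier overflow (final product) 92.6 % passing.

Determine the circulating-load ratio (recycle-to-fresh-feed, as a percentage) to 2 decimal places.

Balance %-passing 106 µm (r = R/F):
Fd + Rd = Ru + Fo ⇒ R/F = (o−d)/(d−u)
r = (92.6 − 54.3)/(54.3 − 33.3) = 38.3/21.0 = 1.8238
CL = 100·r = 182.38 %

CL = 182.38 %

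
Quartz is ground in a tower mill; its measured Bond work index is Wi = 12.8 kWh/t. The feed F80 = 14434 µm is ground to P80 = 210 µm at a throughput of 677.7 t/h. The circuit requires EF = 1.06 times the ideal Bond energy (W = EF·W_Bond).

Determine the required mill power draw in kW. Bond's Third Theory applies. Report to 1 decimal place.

P = 5579.8 kW

W = 10·Wi·(P80^(-½) − F80^(-½))
W = 10·12.8·(1/√210 − 1/√14434) = 10·12.8·(0.060683) = 7.7674 kWh/t
W_actual = 1.06 × 7.7674 = 8.2335 kWh/t
P_mill = W·ṁ = 8.2335·677.7 = 5579.8 kW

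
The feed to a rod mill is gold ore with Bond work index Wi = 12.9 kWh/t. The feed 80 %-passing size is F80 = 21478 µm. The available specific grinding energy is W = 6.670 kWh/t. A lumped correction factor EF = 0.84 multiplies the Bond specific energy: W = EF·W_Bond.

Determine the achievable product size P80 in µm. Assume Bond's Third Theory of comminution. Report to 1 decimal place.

W = 10 Wi / √P80 − 10 Wi / √F80
W_Bond = W / EF = 6.670 / 0.84 = 7.9405 kWh/t
⇒ 1/√P80 = W_Bond/(10 Wi) + 1/√F80
  = 7.9405/(10·12.9) + 1/√21478 = 0.061554 + 0.006823 = 0.068378
P80 = (1/0.068378)² = 14.6247² = 213.88 µm

P80 = 213.9 µm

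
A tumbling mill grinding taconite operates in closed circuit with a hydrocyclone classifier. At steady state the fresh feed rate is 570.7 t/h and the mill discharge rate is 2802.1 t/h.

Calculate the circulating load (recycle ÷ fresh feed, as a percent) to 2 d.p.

CL = 390.99 %

Discharge = new feed + return, hence
R = M − F = 2802.1 − 570.7 = 2231.4 t/h
CL = 100·R/F = 100·2231.4/570.7 = 390.99 %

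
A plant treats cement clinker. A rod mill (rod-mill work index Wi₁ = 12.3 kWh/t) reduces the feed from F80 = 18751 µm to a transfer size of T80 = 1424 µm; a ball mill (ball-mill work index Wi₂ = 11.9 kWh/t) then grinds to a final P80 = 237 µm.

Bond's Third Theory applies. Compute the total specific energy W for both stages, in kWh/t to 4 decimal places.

W = 6.9376 kWh/t

W = 10·Wi·(P80^(-½) − F80^(-½))
Stage 1 (18751→1424 µm, Wi₁=12.3): W₁ = 10·12.3·(0.026500 − 0.007303) = 2.3613 kWh/t
Stage 2 (1424→237 µm, Wi₂=11.9): W₂ = 10·11.9·(0.064957 − 0.026500) = 4.5764 kWh/t
W = W₁ + W₂ = 2.3613 + 4.5764 = 6.9376 kWh/t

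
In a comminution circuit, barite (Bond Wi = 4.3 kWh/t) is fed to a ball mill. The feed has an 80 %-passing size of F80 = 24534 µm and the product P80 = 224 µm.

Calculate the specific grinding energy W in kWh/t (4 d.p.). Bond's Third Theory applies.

W = 2.5985 kWh/t

W_Bond = 10·Wi·(1/√P₈₀ − 1/√F₈₀)
1/√224 = 0.066815;  1/√24534 = 0.006384
W = 10·4.3·(0.066815 − 0.006384) = 2.5985 kWh/t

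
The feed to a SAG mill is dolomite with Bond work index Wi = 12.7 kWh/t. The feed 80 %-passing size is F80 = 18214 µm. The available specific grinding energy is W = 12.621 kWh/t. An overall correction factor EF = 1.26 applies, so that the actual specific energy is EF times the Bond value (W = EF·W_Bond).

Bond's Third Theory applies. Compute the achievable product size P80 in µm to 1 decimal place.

W = 10 Wi / √P80 − 10 Wi / √F80
W_Bond = W / EF = 12.621 / 1.26 = 10.0167 kWh/t
P80^(−½) = W_Bond/(10 Wi) + F80^(−½)
  = 10.0167/(10·12.7) + 1/√18214 = 0.078871 + 0.007410 = 0.086281
P80 = (1/0.086281)² = 11.5900² = 134.33 µm

P80 = 134.3 µm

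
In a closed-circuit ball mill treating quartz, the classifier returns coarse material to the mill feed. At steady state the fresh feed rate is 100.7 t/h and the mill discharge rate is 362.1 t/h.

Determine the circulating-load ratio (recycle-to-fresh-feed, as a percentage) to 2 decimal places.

CL = 259.58 %

Steady state: M = F + R.
R = M − F = 362.1 − 100.7 = 261.4 t/h
CL = 100·R/F = 100·261.4/100.7 = 259.58 %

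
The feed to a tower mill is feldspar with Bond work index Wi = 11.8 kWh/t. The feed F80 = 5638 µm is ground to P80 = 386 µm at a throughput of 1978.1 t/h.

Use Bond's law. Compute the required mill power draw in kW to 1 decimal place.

W = 10 Wi (P80^-0.5 − F80^-0.5)
W = 10·11.8·(1/√386 − 1/√5638) = 10·11.8·(0.037581) = 4.4345 kWh/t
Mill draw = 4.4345 × 1978.1 = 8771.9 kW

P = 8771.9 kW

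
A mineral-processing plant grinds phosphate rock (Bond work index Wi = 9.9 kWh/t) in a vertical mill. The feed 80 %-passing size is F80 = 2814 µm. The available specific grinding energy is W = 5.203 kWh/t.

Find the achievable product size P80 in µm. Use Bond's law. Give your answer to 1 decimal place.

P80 = 196.1 µm

Bond: W = 10·Wi·(1/√P80 − 1/√F80)
P80^-0.5 = F80^-0.5 + W/(10 Wi)
  = 5.2030/(10·9.9) + 1/√2814 = 0.052556 + 0.018851 = 0.071407
P80 = (1/0.071407)² = 14.0043² = 196.12 µm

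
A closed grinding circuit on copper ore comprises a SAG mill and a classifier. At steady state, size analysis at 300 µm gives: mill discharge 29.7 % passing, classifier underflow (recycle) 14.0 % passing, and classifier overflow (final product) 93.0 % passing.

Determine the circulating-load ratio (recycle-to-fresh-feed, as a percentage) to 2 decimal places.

Mass balance on the −300 µm fraction:
r = (o − d)/(d − u)
r = (93.0 − 29.7)/(29.7 − 14.0) = 63.3/15.7 = 4.0318
CL = 100·r = 403.18 %

CL = 403.18 %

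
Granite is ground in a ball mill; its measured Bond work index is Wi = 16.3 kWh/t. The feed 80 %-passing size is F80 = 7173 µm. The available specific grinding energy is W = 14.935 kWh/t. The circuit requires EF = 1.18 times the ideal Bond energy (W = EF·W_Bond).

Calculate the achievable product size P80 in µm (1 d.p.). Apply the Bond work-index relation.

W = 10 Wi (1/√P80 − 1/√F80)  [Bond]
W_Bond = W / EF = 14.935 / 1.18 = 12.6568 kWh/t
⇒ 1/√P80 = W_Bond/(10 Wi) + 1/√F80
  = 12.6568/(10·16.3) + 1/√7173 = 0.077649 + 0.011807 = 0.089456
P80 = (1/0.089456)² = 11.1787² = 124.96 µm

P80 = 125.0 µm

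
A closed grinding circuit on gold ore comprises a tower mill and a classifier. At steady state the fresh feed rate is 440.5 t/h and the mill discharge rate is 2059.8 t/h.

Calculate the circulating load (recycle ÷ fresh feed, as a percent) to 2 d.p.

Discharge = new feed + return, hence
R = M − F = 2059.8 − 440.5 = 1619.3 t/h
CL = 100·R/F = 100·1619.3/440.5 = 367.60 %

CL = 367.60 %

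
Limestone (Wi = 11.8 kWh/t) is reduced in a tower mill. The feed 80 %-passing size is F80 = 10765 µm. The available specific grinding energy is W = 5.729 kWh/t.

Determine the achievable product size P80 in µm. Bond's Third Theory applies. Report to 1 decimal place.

W = 10 Wi (1/√P80 − 1/√F80)  [Bond]
⇒ 1/√P80 = W/(10 Wi) + 1/√F80
  = 5.7290/(10·11.8) + 1/√10765 = 0.048551 + 0.009638 = 0.058189
P80 = (1/0.058189)² = 17.1854² = 295.34 µm

P80 = 295.3 µm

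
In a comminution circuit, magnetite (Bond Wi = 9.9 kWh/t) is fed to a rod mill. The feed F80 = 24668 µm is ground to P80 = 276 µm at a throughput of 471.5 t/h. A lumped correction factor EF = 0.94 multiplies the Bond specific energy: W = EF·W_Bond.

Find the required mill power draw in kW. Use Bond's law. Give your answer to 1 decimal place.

P = 2361.8 kW

W = 10·Wi·[P80^(−½) − F80^(−½)]
W = 10·9.9·(1/√276 − 1/√24668) = 10·9.9·(0.053826) = 5.3288 kWh/t
With EF = 0.94: W = 5.3288·0.94 = 5.0090 kWh/t
P_mill = W·ṁ = 5.0090·471.5 = 2361.8 kW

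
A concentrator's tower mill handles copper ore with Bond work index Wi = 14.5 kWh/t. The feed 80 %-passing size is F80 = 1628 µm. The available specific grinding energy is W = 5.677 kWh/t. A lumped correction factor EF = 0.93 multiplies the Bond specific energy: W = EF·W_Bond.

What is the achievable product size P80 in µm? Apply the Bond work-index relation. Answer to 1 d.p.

P80 = 223.5 µm

W = 10·Wi·(P80^(-½) − F80^(-½))
W_Bond = W / EF = 5.677 / 0.93 = 6.1043 kWh/t
⇒ 1/√P80 = W_Bond/(10 Wi) + 1/√F80
  = 6.1043/(10·14.5) + 1/√1628 = 0.042099 + 0.024784 = 0.066883
P80 = (1/0.066883)² = 14.9515² = 223.55 µm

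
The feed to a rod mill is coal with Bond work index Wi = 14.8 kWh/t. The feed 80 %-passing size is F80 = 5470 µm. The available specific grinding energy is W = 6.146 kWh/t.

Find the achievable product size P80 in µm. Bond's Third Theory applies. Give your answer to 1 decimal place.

P80 = 330.0 µm

W = 10 Wi (1/√P80 − 1/√F80)  [Bond]
P80^(−½) = W/(10 Wi) + F80^(−½)
  = 6.1460/(10·14.8) + 1/√5470 = 0.041527 + 0.013521 = 0.055048
P80 = (1/0.055048)² = 18.1660² = 330.00 µm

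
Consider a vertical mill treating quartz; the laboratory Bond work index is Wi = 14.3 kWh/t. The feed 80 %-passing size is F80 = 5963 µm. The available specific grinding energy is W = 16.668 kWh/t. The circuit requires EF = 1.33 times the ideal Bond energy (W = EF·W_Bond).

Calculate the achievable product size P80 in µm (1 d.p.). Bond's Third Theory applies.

P80 = 98.8 µm

W = 10 Wi (P80^-0.5 − F80^-0.5)
W_Bond = W / EF = 16.668 / 1.33 = 12.5323 kWh/t
⇒ 1/√P80 = W_Bond/(10 Wi) + 1/√F80
  = 12.5323/(10·14.3) + 1/√5963 = 0.087639 + 0.012950 = 0.100589
P80 = (1/0.100589)² = 9.9415² = 98.83 µm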